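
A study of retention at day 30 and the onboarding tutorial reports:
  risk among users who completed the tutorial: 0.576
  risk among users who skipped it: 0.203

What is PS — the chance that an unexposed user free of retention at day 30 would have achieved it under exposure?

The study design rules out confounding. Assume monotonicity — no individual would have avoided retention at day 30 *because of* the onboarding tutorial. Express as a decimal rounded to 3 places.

Let p₁ = 0.576, p₀ = 0.203.
Under exogeneity and monotonicity, PS = (p₁ − p₀) / (1 − p₀).
PS = (0.576 − 0.203) / (1 − 0.203) = 0.373 / 0.797 ≈ 0.4680

PS ≈ 0.468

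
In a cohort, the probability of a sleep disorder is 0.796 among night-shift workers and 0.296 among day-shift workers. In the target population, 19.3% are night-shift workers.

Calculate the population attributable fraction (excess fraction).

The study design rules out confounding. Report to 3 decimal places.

Let p₁ = 0.796, p₀ = 0.296.
Overall risk P(Y=1) = π·p₁ + (1−π)·p₀ = 0.193×0.796 + 0.807×0.296 = 0.3925.
Under exogeneity, PAF = [P(Y=1) − p₀] / P(Y=1).
PAF = (0.3925 − 0.296) / 0.3925 ≈ 0.2459

PAF ≈ 0.246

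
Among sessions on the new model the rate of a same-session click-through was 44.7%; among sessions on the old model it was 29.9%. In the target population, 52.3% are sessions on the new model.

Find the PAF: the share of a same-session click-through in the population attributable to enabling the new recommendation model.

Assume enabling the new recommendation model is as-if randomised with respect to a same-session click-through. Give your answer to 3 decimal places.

PAF ≈ 0.206

p₁ = 0.447, p₀ = 0.299.
Overall risk P(Y=1) = π·p₁ + (1−π)·p₀ = 0.523×0.447 + 0.477×0.299 = 0.3764.
Under exogeneity, PAF = [P(Y=1) − p₀] / P(Y=1).
PAF = (0.3764 − 0.299) / 0.3764 ≈ 0.2056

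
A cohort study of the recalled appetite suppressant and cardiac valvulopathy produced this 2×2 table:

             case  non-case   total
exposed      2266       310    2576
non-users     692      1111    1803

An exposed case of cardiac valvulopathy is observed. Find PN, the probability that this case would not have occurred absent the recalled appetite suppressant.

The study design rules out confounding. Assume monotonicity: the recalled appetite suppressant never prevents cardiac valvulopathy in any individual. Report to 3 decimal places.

p₁ = P(outcome | exposed) = 2266/2576 = 0.87966
p₀ = P(outcome | unexposed) = 692/1803 = 0.3838
Under exogeneity and monotonicity, PN = (p₁ − p₀) / p₁.
PN = (0.87966 − 0.3838) / 0.87966 = 0.49585 / 0.87966 ≈ 0.5637

PN ≈ 0.564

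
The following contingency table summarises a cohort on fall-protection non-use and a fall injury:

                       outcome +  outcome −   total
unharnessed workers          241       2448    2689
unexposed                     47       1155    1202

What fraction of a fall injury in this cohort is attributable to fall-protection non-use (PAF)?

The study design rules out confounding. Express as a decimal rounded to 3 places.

p₁ = P(outcome | exposed) = 241/2689 = 0.089624
p₀ = P(outcome | unexposed) = 47/1202 = 0.039101
Exposure prevalence π = 2689/3891 = 0.69108; overall risk P(Y=1) = 0.074017.
Under exogeneity, PAF = [P(Y=1) − p₀]/P(Y=1).
PAF = (0.074017 − 0.039101) / 0.074017 ≈ 0.4717

PAF ≈ 0.472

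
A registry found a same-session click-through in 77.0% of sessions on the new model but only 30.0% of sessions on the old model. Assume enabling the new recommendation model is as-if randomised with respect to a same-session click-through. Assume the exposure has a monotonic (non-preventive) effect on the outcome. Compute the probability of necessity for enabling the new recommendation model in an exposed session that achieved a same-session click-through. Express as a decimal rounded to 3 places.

PN ≈ 0.610

p₁ = 0.77, p₀ = 0.3.
Under exogeneity and monotonicity, PN = (p₁ − p₀) / p₁.
PN = (0.77 − 0.3) / 0.77 = 0.47 / 0.77 ≈ 0.6104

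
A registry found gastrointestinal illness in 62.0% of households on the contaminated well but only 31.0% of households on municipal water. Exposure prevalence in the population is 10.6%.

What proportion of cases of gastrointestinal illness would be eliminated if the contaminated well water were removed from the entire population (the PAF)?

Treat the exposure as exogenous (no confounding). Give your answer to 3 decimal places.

PAF ≈ 0.096

p₁ = 0.62, p₀ = 0.31.
Overall risk P(Y=1) = π·p₁ + (1−π)·p₀ = 0.106×0.62 + 0.894×0.31 = 0.34286.
Under exogeneity, PAF = [P(Y=1) − p₀] / P(Y=1).
PAF = (0.34286 − 0.31) / 0.34286 ≈ 0.0958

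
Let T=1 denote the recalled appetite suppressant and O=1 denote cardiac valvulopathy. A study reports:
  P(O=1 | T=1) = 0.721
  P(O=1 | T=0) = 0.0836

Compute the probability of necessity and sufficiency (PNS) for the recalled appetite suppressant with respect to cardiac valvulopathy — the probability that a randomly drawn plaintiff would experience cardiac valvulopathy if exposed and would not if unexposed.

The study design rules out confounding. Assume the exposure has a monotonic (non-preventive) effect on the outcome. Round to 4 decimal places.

Let p₁ = 0.721, p₀ = 0.0836.
Under exogeneity and monotonicity, PNS = p₁ − p₀.
PNS = 0.721 − 0.0836 = 0.6374

PNS ≈ 0.6374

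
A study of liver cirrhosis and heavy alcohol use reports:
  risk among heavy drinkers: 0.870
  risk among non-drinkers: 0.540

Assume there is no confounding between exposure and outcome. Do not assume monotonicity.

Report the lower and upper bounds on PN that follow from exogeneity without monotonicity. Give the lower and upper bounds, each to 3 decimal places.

0.379 ≤ PN ≤ 0.529

Let p₁ = 0.87, p₀ = 0.54.
Under exogeneity alone the bounds on PN are max{0,(p₁−p₀)/p₁} ≤ PN ≤ min{1,(1−p₀)/p₁}.
  lower = (p₁ − p₀)/p₁ = 0.33 / 0.87 ≈ 0.3793
  upper = min{1, (1 − p₀)/p₁} = 0.46 / 0.87 ≈ 0.5287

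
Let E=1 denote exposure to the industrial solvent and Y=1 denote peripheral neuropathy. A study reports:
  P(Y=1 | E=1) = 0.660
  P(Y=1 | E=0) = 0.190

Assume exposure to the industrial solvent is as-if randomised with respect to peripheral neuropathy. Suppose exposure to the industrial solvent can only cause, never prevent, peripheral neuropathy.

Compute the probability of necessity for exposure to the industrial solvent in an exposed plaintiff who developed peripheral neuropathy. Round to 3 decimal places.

PN ≈ 0.712

Let p₁ = 0.66, p₀ = 0.19.
Under exogeneity and monotonicity, PN = (p₁ − p₀) / p₁.
PN = (0.66 − 0.19) / 0.66 = 0.47 / 0.66 ≈ 0.7121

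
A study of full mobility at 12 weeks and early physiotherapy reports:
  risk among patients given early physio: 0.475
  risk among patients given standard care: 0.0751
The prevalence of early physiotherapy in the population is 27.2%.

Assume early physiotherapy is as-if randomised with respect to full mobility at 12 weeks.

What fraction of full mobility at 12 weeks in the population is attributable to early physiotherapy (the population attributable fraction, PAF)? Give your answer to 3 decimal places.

PAF ≈ 0.592

Let p₁ = 0.475, p₀ = 0.0751.
Overall risk P(Y=1) = π·p₁ + (1−π)·p₀ = 0.272×0.475 + 0.728×0.0751 = 0.18387.
Under exogeneity, PAF = [P(Y=1) − p₀] / P(Y=1).
PAF = (0.18387 − 0.0751) / 0.18387 ≈ 0.5916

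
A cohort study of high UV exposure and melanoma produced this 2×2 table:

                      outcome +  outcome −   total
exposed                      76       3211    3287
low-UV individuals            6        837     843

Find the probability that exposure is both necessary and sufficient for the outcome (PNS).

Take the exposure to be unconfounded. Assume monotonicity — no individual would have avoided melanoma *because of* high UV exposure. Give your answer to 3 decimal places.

PNS ≈ 0.016

p₁ = P(outcome | exposed) = 76/3287 = 0.023121
p₀ = P(outcome | unexposed) = 6/843 = 0.0071174
Under exogeneity and monotonicity, PNS = p₁ − p₀.
PNS = 0.023121 − 0.0071174 = 0.016004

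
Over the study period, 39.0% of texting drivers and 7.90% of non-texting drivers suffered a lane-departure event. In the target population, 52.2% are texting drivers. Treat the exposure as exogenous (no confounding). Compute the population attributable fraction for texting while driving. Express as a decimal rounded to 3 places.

p₁ = 0.39, p₀ = 0.079.
Overall risk P(Y=1) = π·p₁ + (1−π)·p₀ = 0.522×0.39 + 0.478×0.079 = 0.24134.
Under exogeneity, PAF = [P(Y=1) − p₀] / P(Y=1).
PAF = (0.24134 − 0.079) / 0.24134 ≈ 0.6727

PAF ≈ 0.673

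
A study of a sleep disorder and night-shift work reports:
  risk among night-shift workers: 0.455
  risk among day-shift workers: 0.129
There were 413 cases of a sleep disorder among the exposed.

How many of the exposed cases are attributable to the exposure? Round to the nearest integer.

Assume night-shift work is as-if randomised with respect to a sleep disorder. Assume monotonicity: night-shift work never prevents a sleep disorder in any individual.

about 296 cases

Let p₁ = 0.455, p₀ = 0.129.
PN = (p₁ − p₀)/p₁ = (0.455 − 0.129) / 0.455 ≈ 0.71648.
Attributable cases ≈ PN × (exposed cases) = 0.71648 × 413 ≈ 295.91.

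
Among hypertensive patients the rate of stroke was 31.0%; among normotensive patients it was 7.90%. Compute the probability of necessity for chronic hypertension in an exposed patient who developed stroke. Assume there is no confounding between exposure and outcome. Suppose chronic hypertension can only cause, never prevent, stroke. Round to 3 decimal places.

PN ≈ 0.745

p₁ = 0.31, p₀ = 0.079.
Under exogeneity and monotonicity, PN = (p₁ − p₀) / p₁.
PN = (0.31 − 0.079) / 0.31 = 0.231 / 0.31 ≈ 0.7452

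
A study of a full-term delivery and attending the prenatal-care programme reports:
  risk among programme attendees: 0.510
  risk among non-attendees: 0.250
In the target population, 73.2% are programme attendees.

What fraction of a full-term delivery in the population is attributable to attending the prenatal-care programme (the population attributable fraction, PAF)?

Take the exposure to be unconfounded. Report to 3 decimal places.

Let p₁ = 0.51, p₀ = 0.25.
Overall risk P(Y=1) = π·p₁ + (1−π)·p₀ = 0.732×0.51 + 0.268×0.25 = 0.44032.
Under exogeneity, PAF = [P(Y=1) − p₀] / P(Y=1).
PAF = (0.44032 − 0.25) / 0.44032 ≈ 0.4322

PAF ≈ 0.432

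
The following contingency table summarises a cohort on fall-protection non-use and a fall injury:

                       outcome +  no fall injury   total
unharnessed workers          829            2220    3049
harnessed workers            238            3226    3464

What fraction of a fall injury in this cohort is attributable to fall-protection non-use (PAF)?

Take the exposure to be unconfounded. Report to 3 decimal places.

PAF ≈ 0.581

p₁ = P(outcome | exposed) = 829/3049 = 0.27189
p₀ = P(outcome | unexposed) = 238/3464 = 0.068707
Exposure prevalence π = 3049/6513 = 0.46814; overall risk P(Y=1) = 0.16383.
Under exogeneity, PAF = [P(Y=1) − p₀]/P(Y=1).
PAF = (0.16383 − 0.068707) / 0.16383 ≈ 0.5806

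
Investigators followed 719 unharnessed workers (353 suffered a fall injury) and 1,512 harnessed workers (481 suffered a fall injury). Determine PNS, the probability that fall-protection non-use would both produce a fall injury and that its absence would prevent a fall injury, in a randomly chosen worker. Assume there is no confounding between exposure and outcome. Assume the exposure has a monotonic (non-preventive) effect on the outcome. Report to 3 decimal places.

p₁ = P(outcome | exposed) = 353/719 = 0.49096
p₀ = P(outcome | unexposed) = 481/1512 = 0.31812
Under exogeneity and monotonicity, PNS = p₁ − p₀.
PNS = 0.49096 − 0.31812 = 0.17284

PNS ≈ 0.173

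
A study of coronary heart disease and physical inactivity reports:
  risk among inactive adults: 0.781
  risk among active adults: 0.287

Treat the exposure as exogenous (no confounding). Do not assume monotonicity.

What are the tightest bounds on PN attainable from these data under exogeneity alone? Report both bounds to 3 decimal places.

0.633 ≤ PN ≤ 0.913

Let p₁ = 0.781, p₀ = 0.287.
Under exogeneity alone the bounds on PN are max{0,(p₁−p₀)/p₁} ≤ PN ≤ min{1,(1−p₀)/p₁}.
  lower = (p₁ − p₀)/p₁ = 0.494 / 0.781 ≈ 0.6325
  upper = min{1, (1 − p₀)/p₁} = 0.713 / 0.781 ≈ 0.9129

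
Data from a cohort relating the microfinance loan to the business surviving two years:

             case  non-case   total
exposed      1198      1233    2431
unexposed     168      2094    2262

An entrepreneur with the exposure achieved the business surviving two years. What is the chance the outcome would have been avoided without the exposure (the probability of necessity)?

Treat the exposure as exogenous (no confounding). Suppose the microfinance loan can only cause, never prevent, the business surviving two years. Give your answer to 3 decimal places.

PN ≈ 0.849

p₁ = P(outcome | exposed) = 1198/2431 = 0.4928
p₀ = P(outcome | unexposed) = 168/2262 = 0.074271
Under exogeneity and monotonicity, PN = (p₁ − p₀) / p₁.
PN = (0.4928 − 0.074271) / 0.4928 = 0.41853 / 0.4928 ≈ 0.8493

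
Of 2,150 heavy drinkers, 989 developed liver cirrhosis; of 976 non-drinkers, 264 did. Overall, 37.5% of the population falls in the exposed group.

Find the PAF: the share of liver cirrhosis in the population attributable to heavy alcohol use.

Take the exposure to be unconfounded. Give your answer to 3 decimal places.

p₁ = P(outcome | exposed) = 989/2150 = 0.46
p₀ = P(outcome | unexposed) = 264/976 = 0.27049
Overall risk P(Y=1) = π·p₁ + (1−π)·p₀ = 0.375×0.46 + 0.625×0.27049 = 0.34156.
Under exogeneity, PAF = [P(Y=1) − p₀] / P(Y=1).
PAF = (0.34156 − 0.27049) / 0.34156 ≈ 0.2081

PAF ≈ 0.208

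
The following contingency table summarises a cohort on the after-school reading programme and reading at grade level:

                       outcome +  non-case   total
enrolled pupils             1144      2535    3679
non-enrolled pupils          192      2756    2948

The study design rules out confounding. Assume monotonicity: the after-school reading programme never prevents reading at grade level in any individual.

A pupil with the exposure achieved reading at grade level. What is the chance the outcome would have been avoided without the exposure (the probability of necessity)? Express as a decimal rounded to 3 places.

PN ≈ 0.791

p₁ = P(outcome | exposed) = 1144/3679 = 0.31095
p₀ = P(outcome | unexposed) = 192/2948 = 0.065129
Under exogeneity and monotonicity, PN = (p₁ − p₀) / p₁.
PN = (0.31095 − 0.065129) / 0.31095 = 0.24583 / 0.31095 ≈ 0.7906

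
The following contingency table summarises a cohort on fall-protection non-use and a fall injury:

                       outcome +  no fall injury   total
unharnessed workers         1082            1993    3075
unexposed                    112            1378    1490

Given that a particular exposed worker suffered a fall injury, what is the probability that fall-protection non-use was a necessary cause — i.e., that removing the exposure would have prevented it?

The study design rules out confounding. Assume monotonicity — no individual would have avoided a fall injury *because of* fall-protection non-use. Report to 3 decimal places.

p₁ = P(outcome | exposed) = 1082/3075 = 0.35187
p₀ = P(outcome | unexposed) = 112/1490 = 0.075168
Under exogeneity and monotonicity, PN = (p₁ − p₀) / p₁.
PN = (0.35187 − 0.075168) / 0.35187 = 0.2767 / 0.35187 ≈ 0.7864

PN ≈ 0.786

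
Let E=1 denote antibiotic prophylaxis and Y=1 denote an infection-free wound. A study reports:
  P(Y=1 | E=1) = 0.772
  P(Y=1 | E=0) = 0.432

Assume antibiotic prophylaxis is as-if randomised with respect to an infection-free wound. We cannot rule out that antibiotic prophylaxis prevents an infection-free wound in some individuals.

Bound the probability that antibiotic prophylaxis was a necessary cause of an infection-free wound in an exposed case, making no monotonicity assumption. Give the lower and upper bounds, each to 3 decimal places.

0.440 ≤ PN ≤ 0.736

Let p₁ = 0.772, p₀ = 0.432.
Under exogeneity alone the bounds on PN are max{0,(p₁−p₀)/p₁} ≤ PN ≤ min{1,(1−p₀)/p₁}.
  lower = (p₁ − p₀)/p₁ = 0.34 / 0.772 ≈ 0.4404
  upper = min{1, (1 − p₀)/p₁} = 0.568 / 0.772 ≈ 0.7358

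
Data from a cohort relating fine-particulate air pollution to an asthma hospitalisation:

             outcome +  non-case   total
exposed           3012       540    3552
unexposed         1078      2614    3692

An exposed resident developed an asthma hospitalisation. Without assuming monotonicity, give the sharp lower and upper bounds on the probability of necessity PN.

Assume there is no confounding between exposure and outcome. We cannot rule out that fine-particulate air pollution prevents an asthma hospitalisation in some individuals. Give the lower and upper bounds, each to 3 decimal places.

p₁ = P(outcome | exposed) = 3012/3552 = 0.84797
p₀ = P(outcome | unexposed) = 1078/3692 = 0.29198
Under exogeneity alone the bounds on PN are max{0,(p₁−p₀)/p₁} ≤ PN ≤ min{1,(1−p₀)/p₁}.
  lower = (p₁ − p₀)/p₁ = 0.55599 / 0.84797 ≈ 0.6557
  upper = min{1, (1 − p₀)/p₁} = 0.70802 / 0.84797 ≈ 0.8350

0.656 ≤ PN ≤ 0.835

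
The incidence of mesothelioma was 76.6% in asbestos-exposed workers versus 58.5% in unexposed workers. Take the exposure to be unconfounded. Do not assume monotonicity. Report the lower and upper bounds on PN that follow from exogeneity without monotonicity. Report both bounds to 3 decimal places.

p₁ = 0.766, p₀ = 0.585.
Under exogeneity alone the bounds on PN are max{0,(p₁−p₀)/p₁} ≤ PN ≤ min{1,(1−p₀)/p₁}.
  lower = (p₁ − p₀)/p₁ = 0.181 / 0.766 ≈ 0.2363
  upper = min{1, (1 − p₀)/p₁} = 0.415 / 0.766 ≈ 0.5418

0.236 ≤ PN ≤ 0.542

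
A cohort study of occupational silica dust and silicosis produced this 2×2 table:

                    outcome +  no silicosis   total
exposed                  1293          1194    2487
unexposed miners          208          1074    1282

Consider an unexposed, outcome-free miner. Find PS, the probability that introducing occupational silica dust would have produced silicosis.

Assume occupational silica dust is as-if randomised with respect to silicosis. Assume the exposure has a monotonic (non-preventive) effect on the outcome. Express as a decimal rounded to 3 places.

PS ≈ 0.427

p₁ = P(outcome | exposed) = 1293/2487 = 0.5199
p₀ = P(outcome | unexposed) = 208/1282 = 0.16225
Under exogeneity and monotonicity, PS = (p₁ − p₀)/(1 − p₀).
PS = (0.5199 − 0.16225) / 0.83775 ≈ 0.4269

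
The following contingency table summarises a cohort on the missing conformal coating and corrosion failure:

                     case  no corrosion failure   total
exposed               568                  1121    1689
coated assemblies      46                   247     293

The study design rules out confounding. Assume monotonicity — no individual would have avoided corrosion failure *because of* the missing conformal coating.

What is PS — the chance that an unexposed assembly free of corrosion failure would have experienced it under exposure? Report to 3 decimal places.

p₁ = P(outcome | exposed) = 568/1689 = 0.33629
p₀ = P(outcome | unexposed) = 46/293 = 0.157
Under exogeneity and monotonicity, PS = (p₁ − p₀)/(1 − p₀).
PS = (0.33629 − 0.157) / 0.843 ≈ 0.2127

PS ≈ 0.213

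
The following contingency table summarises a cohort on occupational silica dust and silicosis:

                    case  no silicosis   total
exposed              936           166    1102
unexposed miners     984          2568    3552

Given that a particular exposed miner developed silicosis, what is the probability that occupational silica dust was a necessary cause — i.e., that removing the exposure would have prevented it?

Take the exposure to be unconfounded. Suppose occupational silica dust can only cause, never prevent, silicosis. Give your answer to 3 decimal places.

p₁ = P(outcome | exposed) = 936/1102 = 0.84936
p₀ = P(outcome | unexposed) = 984/3552 = 0.27703
Under exogeneity and monotonicity, PN = (p₁ − p₀)/p₁.
PN = (0.84936 − 0.27703) / 0.84936 ≈ 0.6738

PN ≈ 0.674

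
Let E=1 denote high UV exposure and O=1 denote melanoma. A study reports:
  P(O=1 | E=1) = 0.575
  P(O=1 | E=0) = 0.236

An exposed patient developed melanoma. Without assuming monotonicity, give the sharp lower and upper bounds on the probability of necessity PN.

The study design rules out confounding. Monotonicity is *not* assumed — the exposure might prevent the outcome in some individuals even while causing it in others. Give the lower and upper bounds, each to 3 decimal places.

Let p₁ = 0.575, p₀ = 0.236.
Under exogeneity alone the bounds on PN are max{0,(p₁−p₀)/p₁} ≤ PN ≤ min{1,(1−p₀)/p₁}.
  lower = (p₁ − p₀)/p₁ = 0.339 / 0.575 ≈ 0.5896
  upper = min{1, (1 − p₀)/p₁} = 0.764 / 0.575 ≈ 1.3287 → capped at 1

0.590 ≤ PN ≤ 1.000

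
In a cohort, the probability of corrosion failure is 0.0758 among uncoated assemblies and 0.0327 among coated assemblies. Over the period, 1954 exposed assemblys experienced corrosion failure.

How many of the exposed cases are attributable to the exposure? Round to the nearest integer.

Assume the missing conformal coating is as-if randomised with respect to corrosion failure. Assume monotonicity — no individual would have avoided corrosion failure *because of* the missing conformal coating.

about 1111 cases

Let p₁ = 0.0758, p₀ = 0.0327.
PN = (p₁ − p₀)/p₁ = (0.0758 − 0.0327) / 0.0758 ≈ 0.56860.
Attributable cases ≈ PN × (exposed cases) = 0.56860 × 1954 ≈ 1111.05.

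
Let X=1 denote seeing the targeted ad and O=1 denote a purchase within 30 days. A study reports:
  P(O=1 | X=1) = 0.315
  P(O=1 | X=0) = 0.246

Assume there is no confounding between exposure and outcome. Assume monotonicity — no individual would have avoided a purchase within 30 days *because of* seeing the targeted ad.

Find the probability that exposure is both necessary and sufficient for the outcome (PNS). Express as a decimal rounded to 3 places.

Let p₁ = 0.315, p₀ = 0.246.
Under exogeneity and monotonicity, PNS = p₁ − p₀.
PNS = 0.315 − 0.246 = 0.069

PNS ≈ 0.069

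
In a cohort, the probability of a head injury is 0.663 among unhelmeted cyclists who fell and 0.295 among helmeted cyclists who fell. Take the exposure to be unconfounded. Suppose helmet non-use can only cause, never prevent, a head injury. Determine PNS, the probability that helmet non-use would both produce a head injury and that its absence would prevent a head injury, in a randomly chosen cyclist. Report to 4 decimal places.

PNS ≈ 0.3680

Let p₁ = 0.663, p₀ = 0.295.
Under exogeneity and monotonicity, PNS = p₁ − p₀.
PNS = 0.663 − 0.295 = 0.368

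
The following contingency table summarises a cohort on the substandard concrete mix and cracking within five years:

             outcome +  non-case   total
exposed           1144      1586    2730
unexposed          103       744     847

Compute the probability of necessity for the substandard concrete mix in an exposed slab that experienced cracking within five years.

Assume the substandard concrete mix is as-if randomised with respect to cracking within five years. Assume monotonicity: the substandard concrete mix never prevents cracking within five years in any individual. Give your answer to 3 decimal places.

PN ≈ 0.710

p₁ = P(outcome | exposed) = 1144/2730 = 0.41905
p₀ = P(outcome | unexposed) = 103/847 = 0.12161
Under exogeneity and monotonicity, PN = (p₁ − p₀) / p₁.
PN = (0.41905 − 0.12161) / 0.41905 = 0.29744 / 0.41905 ≈ 0.7098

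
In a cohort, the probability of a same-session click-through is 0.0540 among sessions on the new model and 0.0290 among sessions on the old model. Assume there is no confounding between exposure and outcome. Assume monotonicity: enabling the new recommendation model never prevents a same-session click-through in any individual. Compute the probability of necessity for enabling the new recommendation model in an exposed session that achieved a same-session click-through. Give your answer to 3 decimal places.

Let p₁ = 0.054, p₀ = 0.029.
Under exogeneity and monotonicity, PN = (p₁ − p₀) / p₁.
PN = (0.054 − 0.029) / 0.054 = 0.025 / 0.054 ≈ 0.4630

PN ≈ 0.463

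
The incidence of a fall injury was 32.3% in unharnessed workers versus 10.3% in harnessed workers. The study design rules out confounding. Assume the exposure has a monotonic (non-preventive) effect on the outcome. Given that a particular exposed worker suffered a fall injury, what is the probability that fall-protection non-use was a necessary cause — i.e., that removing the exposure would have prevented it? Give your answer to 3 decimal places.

PN ≈ 0.681

p₁ = 0.323, p₀ = 0.103.
Under exogeneity and monotonicity, PN = (p₁ − p₀) / p₁.
PN = (0.323 − 0.103) / 0.323 = 0.22 / 0.323 ≈ 0.6811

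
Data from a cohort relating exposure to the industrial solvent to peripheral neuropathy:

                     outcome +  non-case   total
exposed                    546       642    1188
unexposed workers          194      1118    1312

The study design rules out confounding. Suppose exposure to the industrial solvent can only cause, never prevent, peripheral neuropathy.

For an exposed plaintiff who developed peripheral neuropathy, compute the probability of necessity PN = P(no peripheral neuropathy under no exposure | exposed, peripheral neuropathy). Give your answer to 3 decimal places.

PN ≈ 0.678

p₁ = P(outcome | exposed) = 546/1188 = 0.4596
p₀ = P(outcome | unexposed) = 194/1312 = 0.14787
Under exogeneity and monotonicity, PN = (p₁ − p₀)/p₁.
PN = (0.4596 − 0.14787) / 0.4596 ≈ 0.6783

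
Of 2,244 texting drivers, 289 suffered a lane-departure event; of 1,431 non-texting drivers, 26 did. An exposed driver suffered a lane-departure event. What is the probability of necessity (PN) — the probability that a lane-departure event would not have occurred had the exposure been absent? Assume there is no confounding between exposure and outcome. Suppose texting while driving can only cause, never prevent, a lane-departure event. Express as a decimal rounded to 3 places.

p₁ = P(outcome | exposed) = 289/2244 = 0.12879
p₀ = P(outcome | unexposed) = 26/1431 = 0.018169
Under exogeneity and monotonicity, PN = (p₁ − p₀) / p₁.
PN = (0.12879 − 0.018169) / 0.12879 = 0.11062 / 0.12879 ≈ 0.8589

PN ≈ 0.859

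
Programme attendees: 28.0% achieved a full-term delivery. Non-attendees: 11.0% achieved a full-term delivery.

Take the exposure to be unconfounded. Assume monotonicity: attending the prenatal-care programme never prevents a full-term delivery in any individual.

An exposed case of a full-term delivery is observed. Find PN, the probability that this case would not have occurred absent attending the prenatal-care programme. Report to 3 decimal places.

p₁ = 0.28, p₀ = 0.11.
Under exogeneity and monotonicity, PN = (p₁ − p₀) / p₁.
PN = (0.28 − 0.11) / 0.28 = 0.17 / 0.28 ≈ 0.6071

PN ≈ 0.607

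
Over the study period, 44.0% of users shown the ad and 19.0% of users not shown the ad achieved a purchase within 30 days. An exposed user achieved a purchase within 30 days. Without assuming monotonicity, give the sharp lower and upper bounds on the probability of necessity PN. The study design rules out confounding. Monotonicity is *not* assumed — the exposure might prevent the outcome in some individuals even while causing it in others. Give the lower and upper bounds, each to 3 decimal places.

p₁ = 0.44, p₀ = 0.19.
Under exogeneity alone the bounds on PN are max{0,(p₁−p₀)/p₁} ≤ PN ≤ min{1,(1−p₀)/p₁}.
  lower = (p₁ − p₀)/p₁ = 0.25 / 0.44 ≈ 0.5682
  upper = min{1, (1 − p₀)/p₁} = 0.81 / 0.44 ≈ 1.8409 → capped at 1

0.568 ≤ PN ≤ 1.000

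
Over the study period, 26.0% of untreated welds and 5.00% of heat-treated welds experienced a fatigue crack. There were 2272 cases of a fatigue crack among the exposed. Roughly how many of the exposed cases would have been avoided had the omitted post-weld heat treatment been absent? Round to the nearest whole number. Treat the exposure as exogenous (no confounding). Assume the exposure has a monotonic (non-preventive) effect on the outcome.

about 1835 cases

p₁ = 0.26, p₀ = 0.05.
PN = (p₁ − p₀)/p₁ = (0.26 − 0.05) / 0.26 ≈ 0.80769.
Attributable cases ≈ PN × (exposed cases) = 0.80769 × 2272 ≈ 1835.08.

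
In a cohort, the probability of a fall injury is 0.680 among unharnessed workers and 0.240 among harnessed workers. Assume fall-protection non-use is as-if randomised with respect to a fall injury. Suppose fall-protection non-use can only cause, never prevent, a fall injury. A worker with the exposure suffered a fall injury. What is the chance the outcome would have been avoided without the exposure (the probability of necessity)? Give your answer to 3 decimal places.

PN ≈ 0.647

Let p₁ = 0.68, p₀ = 0.24.
Under exogeneity and monotonicity, PN = (p₁ − p₀) / p₁.
PN = (0.68 − 0.24) / 0.68 = 0.44 / 0.68 ≈ 0.6471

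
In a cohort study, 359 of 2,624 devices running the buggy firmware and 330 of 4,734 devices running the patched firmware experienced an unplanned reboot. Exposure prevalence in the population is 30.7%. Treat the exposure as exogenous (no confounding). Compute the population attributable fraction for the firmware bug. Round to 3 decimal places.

PAF ≈ 0.228

p₁ = P(outcome | exposed) = 359/2624 = 0.13681
p₀ = P(outcome | unexposed) = 330/4734 = 0.069708
Overall risk P(Y=1) = π·p₁ + (1−π)·p₀ = 0.307×0.13681 + 0.693×0.069708 = 0.09031.
Under exogeneity, PAF = [P(Y=1) − p₀] / P(Y=1).
PAF = (0.09031 − 0.069708) / 0.09031 ≈ 0.2281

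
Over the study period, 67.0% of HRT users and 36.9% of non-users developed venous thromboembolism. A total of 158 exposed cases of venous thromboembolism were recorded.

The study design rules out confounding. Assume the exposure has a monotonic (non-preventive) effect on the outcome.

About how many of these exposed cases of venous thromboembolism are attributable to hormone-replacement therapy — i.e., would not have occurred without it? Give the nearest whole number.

p₁ = 0.67, p₀ = 0.369.
PN = (p₁ − p₀)/p₁ = (0.67 − 0.369) / 0.67 ≈ 0.44925.
Attributable cases ≈ PN × (exposed cases) = 0.44925 × 158 ≈ 70.98.

about 71 cases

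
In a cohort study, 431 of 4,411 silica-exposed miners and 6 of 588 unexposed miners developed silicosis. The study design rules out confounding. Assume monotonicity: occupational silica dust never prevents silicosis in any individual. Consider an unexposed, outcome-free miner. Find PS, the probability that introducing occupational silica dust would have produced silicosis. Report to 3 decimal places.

p₁ = P(outcome | exposed) = 431/4411 = 0.09771
p₀ = P(outcome | unexposed) = 6/588 = 0.010204
Under exogeneity and monotonicity, PS = (p₁ − p₀) / (1 − p₀).
PS = (0.09771 − 0.010204) / (1 − 0.010204) = 0.087506 / 0.9898 ≈ 0.0884

PS ≈ 0.088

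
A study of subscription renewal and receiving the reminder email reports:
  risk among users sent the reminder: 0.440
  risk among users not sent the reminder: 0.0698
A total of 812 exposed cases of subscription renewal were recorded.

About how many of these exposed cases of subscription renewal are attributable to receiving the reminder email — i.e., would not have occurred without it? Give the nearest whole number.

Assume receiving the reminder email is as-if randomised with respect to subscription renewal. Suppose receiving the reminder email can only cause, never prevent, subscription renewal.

about 683 cases

Let p₁ = 0.44, p₀ = 0.0698.
PN = (p₁ − p₀)/p₁ = (0.44 − 0.0698) / 0.44 ≈ 0.84136.
Attributable cases ≈ PN × (exposed cases) = 0.84136 × 812 ≈ 683.19.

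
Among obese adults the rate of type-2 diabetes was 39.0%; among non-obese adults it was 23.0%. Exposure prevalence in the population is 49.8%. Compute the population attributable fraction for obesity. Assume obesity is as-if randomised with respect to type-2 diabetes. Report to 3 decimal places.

p₁ = 0.39, p₀ = 0.23.
Overall risk P(Y=1) = π·p₁ + (1−π)·p₀ = 0.498×0.39 + 0.502×0.23 = 0.30968.
Under exogeneity, PAF = [P(Y=1) − p₀] / P(Y=1).
PAF = (0.30968 − 0.23) / 0.30968 ≈ 0.2573

PAF ≈ 0.257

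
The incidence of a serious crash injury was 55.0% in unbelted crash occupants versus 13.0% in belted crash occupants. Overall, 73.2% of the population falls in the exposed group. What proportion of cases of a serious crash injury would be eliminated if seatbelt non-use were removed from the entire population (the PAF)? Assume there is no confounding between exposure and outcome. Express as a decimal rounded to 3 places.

PAF ≈ 0.703

p₁ = 0.55, p₀ = 0.13.
Overall risk P(Y=1) = π·p₁ + (1−π)·p₀ = 0.732×0.55 + 0.268×0.13 = 0.43744.
Under exogeneity, PAF = [P(Y=1) − p₀] / P(Y=1).
PAF = (0.43744 − 0.13) / 0.43744 ≈ 0.7028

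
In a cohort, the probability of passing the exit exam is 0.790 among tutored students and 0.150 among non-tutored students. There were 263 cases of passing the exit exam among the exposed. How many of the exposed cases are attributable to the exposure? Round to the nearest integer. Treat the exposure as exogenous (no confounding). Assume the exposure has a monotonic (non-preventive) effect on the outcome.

Let p₁ = 0.79, p₀ = 0.15.
PN = (p₁ − p₀)/p₁ = (0.79 − 0.15) / 0.79 ≈ 0.81013.
Attributable cases ≈ PN × (exposed cases) = 0.81013 × 263 ≈ 213.06.

about 213 cases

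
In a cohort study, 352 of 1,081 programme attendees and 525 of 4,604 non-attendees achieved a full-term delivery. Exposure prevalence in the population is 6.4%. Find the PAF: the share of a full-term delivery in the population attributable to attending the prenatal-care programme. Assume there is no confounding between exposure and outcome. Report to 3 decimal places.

p₁ = P(outcome | exposed) = 352/1081 = 0.32562
p₀ = P(outcome | unexposed) = 525/4604 = 0.11403
Overall risk P(Y=1) = π·p₁ + (1−π)·p₀ = 0.064×0.32562 + 0.936×0.11403 = 0.12757.
Under exogeneity, PAF = [P(Y=1) − p₀] / P(Y=1).
PAF = (0.12757 − 0.11403) / 0.12757 ≈ 0.1062

PAF ≈ 0.106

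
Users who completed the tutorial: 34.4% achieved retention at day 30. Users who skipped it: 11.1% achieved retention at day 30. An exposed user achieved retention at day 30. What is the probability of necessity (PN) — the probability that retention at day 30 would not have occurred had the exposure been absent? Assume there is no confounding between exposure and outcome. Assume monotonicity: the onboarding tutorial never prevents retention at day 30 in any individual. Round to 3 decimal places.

PN ≈ 0.677

p₁ = 0.344, p₀ = 0.111.
Under exogeneity and monotonicity, PN = (p₁ − p₀) / p₁.
PN = (0.344 − 0.111) / 0.344 = 0.233 / 0.344 ≈ 0.6773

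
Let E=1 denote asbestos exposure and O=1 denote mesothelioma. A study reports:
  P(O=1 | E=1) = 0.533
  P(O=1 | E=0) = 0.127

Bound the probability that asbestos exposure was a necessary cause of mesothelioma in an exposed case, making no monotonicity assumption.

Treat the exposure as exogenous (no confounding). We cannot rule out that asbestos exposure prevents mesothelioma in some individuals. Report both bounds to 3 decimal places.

0.762 ≤ PN ≤ 1.000

Let p₁ = 0.533, p₀ = 0.127.
Under exogeneity alone the bounds on PN are max{0,(p₁−p₀)/p₁} ≤ PN ≤ min{1,(1−p₀)/p₁}.
  lower = (p₁ − p₀)/p₁ = 0.406 / 0.533 ≈ 0.7617
  upper = min{1, (1 − p₀)/p₁} = 0.873 / 0.533 ≈ 1.6379 → capped at 1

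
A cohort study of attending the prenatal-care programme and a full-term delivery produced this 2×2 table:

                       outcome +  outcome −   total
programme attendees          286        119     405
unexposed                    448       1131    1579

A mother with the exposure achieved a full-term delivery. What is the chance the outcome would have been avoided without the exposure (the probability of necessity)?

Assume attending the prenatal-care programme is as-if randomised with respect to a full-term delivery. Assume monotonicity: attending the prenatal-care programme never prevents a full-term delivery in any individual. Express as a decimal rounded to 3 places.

p₁ = P(outcome | exposed) = 286/405 = 0.70617
p₀ = P(outcome | unexposed) = 448/1579 = 0.28372
Under exogeneity and monotonicity, PN = (p₁ − p₀) / p₁.
PN = (0.70617 − 0.28372) / 0.70617 = 0.42245 / 0.70617 ≈ 0.5982

PN ≈ 0.598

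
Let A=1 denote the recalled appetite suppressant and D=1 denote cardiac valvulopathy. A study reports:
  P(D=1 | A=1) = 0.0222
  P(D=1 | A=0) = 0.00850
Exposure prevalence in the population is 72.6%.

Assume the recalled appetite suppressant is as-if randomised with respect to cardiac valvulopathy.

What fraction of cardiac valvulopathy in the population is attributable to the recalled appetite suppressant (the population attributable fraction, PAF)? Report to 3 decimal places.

PAF ≈ 0.539

Let p₁ = 0.0222, p₀ = 0.0085.
Overall risk P(Y=1) = π·p₁ + (1−π)·p₀ = 0.726×0.0222 + 0.274×0.0085 = 0.018446.
Under exogeneity, PAF = [P(Y=1) − p₀] / P(Y=1).
PAF = (0.018446 − 0.0085) / 0.018446 ≈ 0.5392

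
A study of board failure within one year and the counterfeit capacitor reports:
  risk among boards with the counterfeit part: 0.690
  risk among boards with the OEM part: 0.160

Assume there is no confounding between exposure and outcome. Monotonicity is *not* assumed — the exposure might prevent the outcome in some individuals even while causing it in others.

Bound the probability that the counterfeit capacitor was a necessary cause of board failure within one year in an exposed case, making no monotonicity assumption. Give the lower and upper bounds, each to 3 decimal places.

0.768 ≤ PN ≤ 1.000

Let p₁ = 0.69, p₀ = 0.16.
Under exogeneity alone the bounds on PN are max{0,(p₁−p₀)/p₁} ≤ PN ≤ min{1,(1−p₀)/p₁}.
  lower = (p₁ − p₀)/p₁ = 0.53 / 0.69 ≈ 0.7681
  upper = min{1, (1 − p₀)/p₁} = 0.84 / 0.69 ≈ 1.2174 → capped at 1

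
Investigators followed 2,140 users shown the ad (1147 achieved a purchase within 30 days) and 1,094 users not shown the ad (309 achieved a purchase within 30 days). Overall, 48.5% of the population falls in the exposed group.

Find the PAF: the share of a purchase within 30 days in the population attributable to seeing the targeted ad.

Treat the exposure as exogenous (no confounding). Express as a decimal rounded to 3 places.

PAF ≈ 0.303

p₁ = P(outcome | exposed) = 1147/2140 = 0.53598
p₀ = P(outcome | unexposed) = 309/1094 = 0.28245
Overall risk P(Y=1) = π·p₁ + (1−π)·p₀ = 0.485×0.53598 + 0.515×0.28245 = 0.40541.
Under exogeneity, PAF = [P(Y=1) − p₀] / P(Y=1).
PAF = (0.40541 − 0.28245) / 0.40541 ≈ 0.3033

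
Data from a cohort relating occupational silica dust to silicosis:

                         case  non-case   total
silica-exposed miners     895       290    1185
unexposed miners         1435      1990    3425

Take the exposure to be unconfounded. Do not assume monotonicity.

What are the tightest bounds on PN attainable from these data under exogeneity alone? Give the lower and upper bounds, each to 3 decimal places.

p₁ = P(outcome | exposed) = 895/1185 = 0.75527
p₀ = P(outcome | unexposed) = 1435/3425 = 0.41898
Under exogeneity alone the bounds on PN are max{0,(p₁−p₀)/p₁} ≤ PN ≤ min{1,(1−p₀)/p₁}.
  lower = (p₁ − p₀)/p₁ = 0.3363 / 0.75527 ≈ 0.4453
  upper = min{1, (1 − p₀)/p₁} = 0.58102 / 0.75527 ≈ 0.7693

0.445 ≤ PN ≤ 0.769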